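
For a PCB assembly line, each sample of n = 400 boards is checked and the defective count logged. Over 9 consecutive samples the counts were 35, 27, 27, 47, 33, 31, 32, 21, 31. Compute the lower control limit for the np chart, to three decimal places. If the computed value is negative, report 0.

15.382

p̄ = Σdᵢ / (k·n) = 284 / (9 × 400) = 0.07889
LCL = np̄ − 3·√(np̄(1−p̄)) = 31.5556 − 3 × 5.3913 = 15.3816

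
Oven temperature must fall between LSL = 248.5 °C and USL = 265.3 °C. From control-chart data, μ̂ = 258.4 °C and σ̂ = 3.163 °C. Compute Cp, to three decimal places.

Cp = (USL − LSL) / (6σ̂) = (265.3 − 248.5) / (6 × 3.163) = 16.8000 / 18.9780 = 0.8852

0.885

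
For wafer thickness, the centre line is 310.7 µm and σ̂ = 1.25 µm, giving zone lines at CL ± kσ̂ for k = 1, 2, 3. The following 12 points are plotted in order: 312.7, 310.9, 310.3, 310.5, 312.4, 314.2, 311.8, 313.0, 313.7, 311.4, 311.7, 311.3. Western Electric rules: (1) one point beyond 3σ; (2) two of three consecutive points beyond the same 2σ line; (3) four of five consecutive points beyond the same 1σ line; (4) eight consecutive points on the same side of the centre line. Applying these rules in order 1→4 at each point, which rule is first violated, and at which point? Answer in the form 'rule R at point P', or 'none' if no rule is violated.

rule 3 at point 9

Zone of each point (C = within 1σ̂, B = 1σ̂–2σ̂, A = 2σ̂–3σ̂, * = beyond 3σ̂; sign = side of CL): 1:+B, 2:+C, 3:-C, 4:-C, 5:+B, 6:+A, 7:+C, 8:+B, 9:+A, 10:+C, 11:+C, 12:+C
Rule 3 (four of five consecutive points beyond the same 1σ limit) is satisfied at point 9.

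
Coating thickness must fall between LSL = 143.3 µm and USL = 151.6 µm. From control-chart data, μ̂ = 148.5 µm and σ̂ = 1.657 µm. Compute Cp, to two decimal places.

Cp = (USL − LSL) / (6σ̂) = (151.6 − 143.3) / (6 × 1.657) = 8.3000 / 9.9420 = 0.8348

0.83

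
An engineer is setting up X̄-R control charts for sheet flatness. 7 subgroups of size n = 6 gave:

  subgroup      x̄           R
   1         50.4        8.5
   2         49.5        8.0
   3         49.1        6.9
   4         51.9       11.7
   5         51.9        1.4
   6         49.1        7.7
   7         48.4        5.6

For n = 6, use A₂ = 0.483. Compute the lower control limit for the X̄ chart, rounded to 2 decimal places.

X̄̄ = (50.4 + 49.5 + 49.1 + 51.9 + 51.9 + 49.1 + 48.4) / 7 = 350.3000 / 7 = 50.0429
R̄ = (8.5 + 8.0 + 6.9 + 11.7 + 1.4 + 7.7 + 5.6) / 7 = 49.8000 / 7 = 7.1143
LCL = X̄̄ − A₂·R̄ = 50.0429 − 0.483 × 7.1143 = 46.6067

46.61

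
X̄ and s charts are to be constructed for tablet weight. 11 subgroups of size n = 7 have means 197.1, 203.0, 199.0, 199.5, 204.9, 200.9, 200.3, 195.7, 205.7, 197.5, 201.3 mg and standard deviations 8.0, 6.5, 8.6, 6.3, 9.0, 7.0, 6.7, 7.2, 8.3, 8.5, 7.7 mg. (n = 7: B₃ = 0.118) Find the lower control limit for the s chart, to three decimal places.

0.899

s̄ = (8.0 + 6.5 + 8.6 + 6.3 + 9.0 + 7.0 + 6.7 + 7.2 + 8.3 + 8.5 + 7.7) / 11 = 7.6182
LCL_s = B₃·s̄ = 0.118 × 7.6182 = 0.8989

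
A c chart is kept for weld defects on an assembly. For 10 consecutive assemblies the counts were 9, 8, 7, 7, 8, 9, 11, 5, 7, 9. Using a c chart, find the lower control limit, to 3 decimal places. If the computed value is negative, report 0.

0.000

c̄ = (9 + 8 + 7 + 7 + 8 + 9 + 11 + 5 + 7 + 9) / 10 = 80 / 10 = 8.0000
LCL = c̄ − 3√c̄ = 8.0000 − 3 × 2.8284 = -0.4853 → 0 (cannot be negative)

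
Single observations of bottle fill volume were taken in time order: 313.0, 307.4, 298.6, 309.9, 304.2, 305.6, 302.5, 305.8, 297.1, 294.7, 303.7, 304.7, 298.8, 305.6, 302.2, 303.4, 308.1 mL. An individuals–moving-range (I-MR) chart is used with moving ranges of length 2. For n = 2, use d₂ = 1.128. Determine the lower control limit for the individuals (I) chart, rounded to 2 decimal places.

290.16

X̄ = (313.0 + 307.4 + 298.6 + 309.9 + 304.2 + 305.6 + 302.5 + 305.8 + 297.1 + 294.7 + 303.7 + 304.7 + 298.8 + 305.6 + 302.2 + 303.4 + 308.1) / 17 = 303.8412
Moving ranges: 5.6, 8.8, 11.3, 5.7, 1.4, 3.1, 3.3, 8.7, 2.4, 9.0, 1.0, 5.9, 6.8, 3.4, 1.2, 4.7; M̄R̄ = 82.3000 / 16 = 5.1437
LCL = X̄ − 3·M̄R̄/d₂ = 303.8412 − 3 × 5.1437 / 1.128 = 290.1610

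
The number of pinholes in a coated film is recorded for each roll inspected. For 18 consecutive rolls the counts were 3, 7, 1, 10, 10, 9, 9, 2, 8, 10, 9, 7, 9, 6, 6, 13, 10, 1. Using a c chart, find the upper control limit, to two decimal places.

15.28

c̄ = (3 + 7 + 1 + 10 + 10 + 9 + 9 + 2 + 8 + 10 + 9 + 7 + 9 + 6 + 6 + 13 + 10 + 1) / 18 = 130 / 18 = 7.2222
UCL = c̄ + 3√c̄ = 7.2222 + 3 × √7.2222 = 7.2222 + 3 × 2.6874 = 15.2845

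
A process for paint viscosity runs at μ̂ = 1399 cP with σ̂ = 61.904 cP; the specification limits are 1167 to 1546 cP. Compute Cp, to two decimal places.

1.02

Cp = (USL − LSL) / (6σ̂) = (1546 − 1167) / (6 × 61.904) = 379.0000 / 371.4240 = 1.0204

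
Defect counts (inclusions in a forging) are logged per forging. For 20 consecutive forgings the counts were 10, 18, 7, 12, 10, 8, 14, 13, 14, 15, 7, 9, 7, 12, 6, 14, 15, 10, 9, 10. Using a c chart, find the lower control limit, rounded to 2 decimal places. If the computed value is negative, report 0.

c̄ = (10 + 18 + 7 + 12 + 10 + 8 + 14 + 13 + 14 + 15 + 7 + 9 + 7 + 12 + 6 + 14 + 15 + 10 + 9 + 10) / 20 = 220 / 20 = 11.0000
LCL = c̄ − 3√c̄ = 11.0000 − 3 × 3.3166 = 1.0501

1.05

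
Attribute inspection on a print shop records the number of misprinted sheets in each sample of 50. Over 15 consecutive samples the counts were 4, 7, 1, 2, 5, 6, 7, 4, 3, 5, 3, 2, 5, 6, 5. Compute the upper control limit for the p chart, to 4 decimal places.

0.2060

p̄ = Σdᵢ / (k·n) = 65 / (15 × 50) = 0.08667
UCL = p̄ + 3·√(p̄(1−p̄)/n) = 0.08667 + 3 × √(0.08667×0.91333/50) = 0.08667 + 3 × 0.03979 = 0.20603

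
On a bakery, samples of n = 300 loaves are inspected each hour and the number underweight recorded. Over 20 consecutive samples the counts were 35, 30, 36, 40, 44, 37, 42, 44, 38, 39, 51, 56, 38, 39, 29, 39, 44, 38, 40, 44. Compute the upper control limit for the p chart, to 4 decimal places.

0.1928

p̄ = Σdᵢ / (k·n) = 803 / (20 × 300) = 0.13383
UCL = p̄ + 3·√(p̄(1−p̄)/n) = 0.13383 + 3 × √(0.13383×0.86617/300) = 0.13383 + 3 × 0.01966 = 0.19281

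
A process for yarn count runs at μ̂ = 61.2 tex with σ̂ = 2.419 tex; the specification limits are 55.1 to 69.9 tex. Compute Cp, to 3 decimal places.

1.020

Cp = (USL − LSL) / (6σ̂) = (69.9 − 55.1) / (6 × 2.419) = 14.8000 / 14.5140 = 1.0197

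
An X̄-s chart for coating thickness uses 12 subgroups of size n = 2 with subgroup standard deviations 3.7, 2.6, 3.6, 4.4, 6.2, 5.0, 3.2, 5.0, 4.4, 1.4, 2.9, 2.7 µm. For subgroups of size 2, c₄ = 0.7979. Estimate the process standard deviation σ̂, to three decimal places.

4.710

s̄ = (3.7 + 2.6 + 3.6 + 4.4 + 6.2 + 5.0 + 3.2 + 5.0 + 4.4 + 1.4 + 2.9 + 2.7) / 12 = 3.7583
σ̂ = s̄ / c₄ = 3.7583 / 0.7979 = 4.7103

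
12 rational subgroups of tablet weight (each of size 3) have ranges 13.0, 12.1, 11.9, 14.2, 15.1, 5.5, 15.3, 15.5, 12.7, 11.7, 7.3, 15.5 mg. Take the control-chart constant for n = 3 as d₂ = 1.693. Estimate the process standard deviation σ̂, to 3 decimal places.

R̄ = (13.0 + 12.1 + 11.9 + 14.2 + 15.1 + 5.5 + 15.3 + 15.5 + 12.7 + 11.7 + 7.3 + 15.5) / 12 = 12.4833
σ̂ = R̄ / d₂ = 12.4833 / 1.693 = 7.3735

7.373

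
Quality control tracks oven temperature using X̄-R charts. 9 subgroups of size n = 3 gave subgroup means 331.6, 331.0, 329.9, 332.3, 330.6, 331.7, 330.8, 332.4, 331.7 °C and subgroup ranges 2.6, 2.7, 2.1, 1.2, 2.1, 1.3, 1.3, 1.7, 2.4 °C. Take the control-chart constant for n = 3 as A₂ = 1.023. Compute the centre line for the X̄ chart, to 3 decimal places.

331.333

X̄̄ = (331.6 + 331.0 + 329.9 + 332.3 + 330.6 + 331.7 + 330.8 + 332.4 + 331.7) / 9 = 2982.0000 / 9 = 331.3333
CL = X̄̄ = 331.3333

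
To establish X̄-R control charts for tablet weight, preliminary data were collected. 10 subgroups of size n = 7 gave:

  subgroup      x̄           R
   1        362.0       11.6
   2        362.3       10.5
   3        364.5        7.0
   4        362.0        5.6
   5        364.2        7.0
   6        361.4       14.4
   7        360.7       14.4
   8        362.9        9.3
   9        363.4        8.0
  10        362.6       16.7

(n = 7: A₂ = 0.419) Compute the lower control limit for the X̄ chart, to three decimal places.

X̄̄ = (362.0 + 362.3 + 364.5 + 362.0 + 364.2 + 361.4 + 360.7 + 362.9 + 363.4 + 362.6) / 10 = 3626.0000 / 10 = 362.6000
R̄ = (11.6 + 10.5 + 7.0 + 5.6 + 7.0 + 14.4 + 14.4 + 9.3 + 8.0 + 16.7) / 10 = 104.5000 / 10 = 10.4500
LCL = X̄̄ − A₂·R̄ = 362.6000 − 0.419 × 10.4500 = 358.2215

358.221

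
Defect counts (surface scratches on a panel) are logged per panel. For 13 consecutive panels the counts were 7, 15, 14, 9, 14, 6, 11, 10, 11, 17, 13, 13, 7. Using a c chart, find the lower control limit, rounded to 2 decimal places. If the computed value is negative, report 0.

c̄ = (7 + 15 + 14 + 9 + 14 + 6 + 11 + 10 + 11 + 17 + 13 + 13 + 7) / 13 = 147 / 13 = 11.3077
LCL = c̄ − 3√c̄ = 11.3077 − 3 × 3.3627 = 1.2196

1.22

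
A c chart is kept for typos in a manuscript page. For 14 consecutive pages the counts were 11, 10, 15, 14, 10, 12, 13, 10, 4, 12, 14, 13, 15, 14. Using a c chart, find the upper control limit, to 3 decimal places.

c̄ = (11 + 10 + 15 + 14 + 10 + 12 + 13 + 10 + 4 + 12 + 14 + 13 + 15 + 14) / 14 = 167 / 14 = 11.9286
UCL = c̄ + 3√c̄ = 11.9286 + 3 × √11.9286 = 11.9286 + 3 × 3.4538 = 22.2899

22.290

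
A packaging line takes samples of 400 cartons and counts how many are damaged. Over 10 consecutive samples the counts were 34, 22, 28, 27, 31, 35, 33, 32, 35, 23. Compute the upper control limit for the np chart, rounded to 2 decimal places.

45.80

p̄ = Σdᵢ / (k·n) = 300 / (10 × 400) = 0.07500
UCL = np̄ + 3·√(np̄(1−p̄)) = 30.0000 + 3 × √(30.0000×0.92500) = 30.0000 + 3 × 5.2678 = 45.8035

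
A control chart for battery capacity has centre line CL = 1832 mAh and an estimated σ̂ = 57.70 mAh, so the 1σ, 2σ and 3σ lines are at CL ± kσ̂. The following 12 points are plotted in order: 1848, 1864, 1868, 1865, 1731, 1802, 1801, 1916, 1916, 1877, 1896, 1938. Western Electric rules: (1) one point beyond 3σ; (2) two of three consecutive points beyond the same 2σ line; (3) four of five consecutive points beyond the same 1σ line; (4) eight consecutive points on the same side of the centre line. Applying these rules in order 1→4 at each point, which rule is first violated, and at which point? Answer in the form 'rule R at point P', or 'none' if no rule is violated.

rule 3 at point 12

Zone of each point (C = within 1σ̂, B = 1σ̂–2σ̂, A = 2σ̂–3σ̂, * = beyond 3σ̂; sign = side of CL): 1:+C, 2:+C, 3:+C, 4:+C, 5:-B, 6:-C, 7:-C, 8:+B, 9:+B, 10:+C, 11:+B, 12:+B
Rule 3 (four of five consecutive points beyond the same 1σ limit) is satisfied at point 12.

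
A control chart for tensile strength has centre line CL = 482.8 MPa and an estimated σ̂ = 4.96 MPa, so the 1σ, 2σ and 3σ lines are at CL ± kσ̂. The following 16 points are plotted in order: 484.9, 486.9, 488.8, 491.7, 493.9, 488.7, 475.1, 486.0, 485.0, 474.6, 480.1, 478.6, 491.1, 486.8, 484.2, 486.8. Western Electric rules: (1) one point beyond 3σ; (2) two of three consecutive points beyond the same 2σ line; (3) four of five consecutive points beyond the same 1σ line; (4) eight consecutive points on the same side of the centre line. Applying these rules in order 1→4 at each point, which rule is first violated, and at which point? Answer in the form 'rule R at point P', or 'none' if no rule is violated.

Zone of each point (C = within 1σ̂, B = 1σ̂–2σ̂, A = 2σ̂–3σ̂, * = beyond 3σ̂; sign = side of CL): 1:+C, 2:+C, 3:+B, 4:+B, 5:+A, 6:+B, 7:-B, 8:+C, 9:+C, 10:-B, 11:-C, 12:-C, 13:+B, 14:+C, 15:+C, 16:+C
Rule 3 (four of five consecutive points beyond the same 1σ limit) is satisfied at point 6.

rule 3 at point 6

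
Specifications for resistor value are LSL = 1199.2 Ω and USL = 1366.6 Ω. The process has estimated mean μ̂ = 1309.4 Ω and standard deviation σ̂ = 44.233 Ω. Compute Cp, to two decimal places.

Cp = (USL − LSL) / (6σ̂) = (1366.6 − 1199.2) / (6 × 44.233) = 167.4000 / 265.3980 = 0.6308

0.63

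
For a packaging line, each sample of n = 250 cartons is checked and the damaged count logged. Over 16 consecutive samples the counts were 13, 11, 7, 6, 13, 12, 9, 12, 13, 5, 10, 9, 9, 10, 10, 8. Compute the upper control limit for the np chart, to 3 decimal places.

p̄ = Σdᵢ / (k·n) = 157 / (16 × 250) = 0.03925
UCL = np̄ + 3·√(np̄(1−p̄)) = 9.8125 + 3 × √(9.8125×0.96075) = 9.8125 + 3 × 3.0704 = 19.0237

19.024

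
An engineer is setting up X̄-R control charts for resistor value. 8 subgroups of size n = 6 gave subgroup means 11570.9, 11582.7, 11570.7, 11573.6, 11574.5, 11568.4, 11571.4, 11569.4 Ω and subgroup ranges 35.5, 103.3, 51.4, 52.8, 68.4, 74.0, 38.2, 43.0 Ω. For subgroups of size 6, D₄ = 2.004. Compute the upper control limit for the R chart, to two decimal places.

R̄ = (35.5 + 103.3 + 51.4 + 52.8 + 68.4 + 74.0 + 38.2 + 43.0) / 8 = 466.6000 / 8 = 58.3250
UCL_R = D₄·R̄ = 2.004 × 58.3250 = 116.8833

116.88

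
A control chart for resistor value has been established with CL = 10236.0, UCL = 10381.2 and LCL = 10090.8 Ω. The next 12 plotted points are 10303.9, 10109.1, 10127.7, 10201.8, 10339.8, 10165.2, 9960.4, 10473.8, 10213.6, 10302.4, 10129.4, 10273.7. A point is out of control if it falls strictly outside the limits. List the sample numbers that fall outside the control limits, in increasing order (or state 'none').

Compare each point to [10090.8, 10381.2]: sample 7 = 9960.4 < LCL; sample 8 = 10473.8 > UCL.

7, 8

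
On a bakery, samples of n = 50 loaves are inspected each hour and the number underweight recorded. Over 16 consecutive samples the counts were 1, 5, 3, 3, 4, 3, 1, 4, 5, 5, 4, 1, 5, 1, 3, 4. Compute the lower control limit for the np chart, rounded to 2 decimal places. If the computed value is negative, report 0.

0.00

p̄ = Σdᵢ / (k·n) = 52 / (16 × 50) = 0.06500
LCL = np̄ − 3·√(np̄(1−p̄)) = 3.2500 − 3 × 1.7432 = -1.9796 → 0 (negative, so LCL = 0)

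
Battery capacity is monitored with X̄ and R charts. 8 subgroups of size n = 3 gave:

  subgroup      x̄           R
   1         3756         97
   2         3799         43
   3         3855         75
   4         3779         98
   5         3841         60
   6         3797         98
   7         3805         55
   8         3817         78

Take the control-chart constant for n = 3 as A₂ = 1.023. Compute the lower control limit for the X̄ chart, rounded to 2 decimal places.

3728.89

X̄̄ = (3756 + 3799 + 3855 + 3779 + 3841 + 3797 + 3805 + 3817) / 8 = 30449.0000 / 8 = 3806.1250
R̄ = (97 + 43 + 75 + 98 + 60 + 98 + 55 + 78) / 8 = 604.0000 / 8 = 75.5000
LCL = X̄̄ − A₂·R̄ = 3806.1250 − 1.023 × 75.5000 = 3728.8885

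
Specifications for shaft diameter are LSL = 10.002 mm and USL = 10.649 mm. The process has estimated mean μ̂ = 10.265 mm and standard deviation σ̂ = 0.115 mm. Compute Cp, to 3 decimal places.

Cp = (USL − LSL) / (6σ̂) = (10.649 − 10.002) / (6 × 0.115) = 0.6470 / 0.6900 = 0.9377

0.938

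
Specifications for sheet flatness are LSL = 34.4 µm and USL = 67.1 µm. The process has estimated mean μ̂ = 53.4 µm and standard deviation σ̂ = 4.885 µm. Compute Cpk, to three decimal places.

0.935

Cpu = (USL − μ̂) / (3σ̂) = (67.1 − 53.4) / (3 × 4.885) = 0.9348; Cpl = (μ̂ − LSL) / (3σ̂) = (53.4 − 34.4) / (3 × 4.885) = 1.2965; Cpk = min(Cpu, Cpl) = 0.9348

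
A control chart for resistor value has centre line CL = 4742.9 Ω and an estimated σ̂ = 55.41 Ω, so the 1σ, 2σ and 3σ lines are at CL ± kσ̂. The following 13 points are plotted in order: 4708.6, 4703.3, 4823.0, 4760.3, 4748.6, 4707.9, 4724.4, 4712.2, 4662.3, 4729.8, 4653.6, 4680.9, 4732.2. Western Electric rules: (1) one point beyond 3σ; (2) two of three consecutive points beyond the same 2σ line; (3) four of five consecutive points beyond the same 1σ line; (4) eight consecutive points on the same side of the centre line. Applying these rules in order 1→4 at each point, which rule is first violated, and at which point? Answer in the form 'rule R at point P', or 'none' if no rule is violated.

Zone of each point (C = within 1σ̂, B = 1σ̂–2σ̂, A = 2σ̂–3σ̂, * = beyond 3σ̂; sign = side of CL): 1:-C, 2:-C, 3:+B, 4:+C, 5:+C, 6:-C, 7:-C, 8:-C, 9:-B, 10:-C, 11:-B, 12:-B, 13:-C
Rule 4 (eight consecutive points on the same side of the centre line) is satisfied at point 13.

rule 4 at point 13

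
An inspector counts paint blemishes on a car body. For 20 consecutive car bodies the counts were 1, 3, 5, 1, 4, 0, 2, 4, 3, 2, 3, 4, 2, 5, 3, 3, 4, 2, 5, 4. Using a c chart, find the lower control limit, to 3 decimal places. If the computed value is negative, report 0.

c̄ = (1 + 3 + 5 + 1 + 4 + 0 + 2 + 4 + 3 + 2 + 3 + 4 + 2 + 5 + 3 + 3 + 4 + 2 + 5 + 4) / 20 = 60 / 20 = 3.0000
LCL = c̄ − 3√c̄ = 3.0000 − 3 × 1.7321 = -2.1962 → 0 (cannot be negative)

0.000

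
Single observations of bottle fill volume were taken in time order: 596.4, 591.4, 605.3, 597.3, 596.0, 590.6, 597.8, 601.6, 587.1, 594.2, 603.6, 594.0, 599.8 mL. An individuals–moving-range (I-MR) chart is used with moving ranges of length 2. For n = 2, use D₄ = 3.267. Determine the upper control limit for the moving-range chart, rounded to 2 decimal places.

24.77

Moving ranges: 5.0, 13.9, 8.0, 1.3, 5.4, 7.2, 3.8, 14.5, 7.1, 9.4, 9.6, 5.8; M̄R̄ = 91.0000 / 12 = 7.5833
UCL_MR = D₄·M̄R̄ = 3.267 × 7.5833 = 24.7747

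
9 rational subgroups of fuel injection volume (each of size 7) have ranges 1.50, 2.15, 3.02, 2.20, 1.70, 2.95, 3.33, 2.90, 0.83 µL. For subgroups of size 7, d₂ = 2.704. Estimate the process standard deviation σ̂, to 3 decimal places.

0.846

R̄ = (1.50 + 2.15 + 3.02 + 2.20 + 1.70 + 2.95 + 3.33 + 2.90 + 0.83) / 9 = 2.2867
σ̂ = R̄ / d₂ = 2.2867 / 2.704 = 0.8457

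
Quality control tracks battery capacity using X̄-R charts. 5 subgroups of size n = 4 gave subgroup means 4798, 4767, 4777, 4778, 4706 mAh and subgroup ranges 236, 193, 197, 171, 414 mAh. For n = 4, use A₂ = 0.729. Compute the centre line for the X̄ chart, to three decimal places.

4765.200

X̄̄ = (4798 + 4767 + 4777 + 4778 + 4706) / 5 = 23826.0000 / 5 = 4765.2000
CL = X̄̄ = 4765.2000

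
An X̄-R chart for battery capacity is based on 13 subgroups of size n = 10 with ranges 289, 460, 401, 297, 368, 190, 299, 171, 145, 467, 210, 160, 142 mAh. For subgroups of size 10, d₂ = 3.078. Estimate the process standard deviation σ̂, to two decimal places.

R̄ = (289 + 460 + 401 + 297 + 368 + 190 + 299 + 171 + 145 + 467 + 210 + 160 + 142) / 13 = 276.8462
σ̂ = R̄ / d₂ = 276.8462 / 3.078 = 89.9435

89.94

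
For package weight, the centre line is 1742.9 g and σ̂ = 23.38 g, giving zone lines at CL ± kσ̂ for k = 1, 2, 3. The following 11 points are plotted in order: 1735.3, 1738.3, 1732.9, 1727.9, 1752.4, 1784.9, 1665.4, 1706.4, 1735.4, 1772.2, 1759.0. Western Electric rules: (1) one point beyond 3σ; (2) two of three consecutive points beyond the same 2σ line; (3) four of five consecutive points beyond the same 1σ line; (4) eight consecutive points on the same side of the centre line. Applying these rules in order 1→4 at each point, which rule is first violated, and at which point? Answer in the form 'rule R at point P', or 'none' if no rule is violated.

Zone of each point (C = within 1σ̂, B = 1σ̂–2σ̂, A = 2σ̂–3σ̂, * = beyond 3σ̂; sign = side of CL): 1:-C, 2:-C, 3:-C, 4:-C, 5:+C, 6:+B, 7:-*, 8:-B, 9:-C, 10:+B, 11:+C
Rule 1 (one point beyond the 3σ limits) is satisfied at point 7.

rule 1 at point 7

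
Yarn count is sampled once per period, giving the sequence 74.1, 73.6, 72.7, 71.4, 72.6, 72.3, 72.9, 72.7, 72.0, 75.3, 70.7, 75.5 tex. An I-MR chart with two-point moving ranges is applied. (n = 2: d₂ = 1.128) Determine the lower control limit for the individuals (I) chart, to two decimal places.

X̄ = (74.1 + 73.6 + 72.7 + 71.4 + 72.6 + 72.3 + 72.9 + 72.7 + 72.0 + 75.3 + 70.7 + 75.5) / 12 = 72.9833
Moving ranges: 0.5, 0.9, 1.3, 1.2, 0.3, 0.6, 0.2, 0.7, 3.3, 4.6, 4.8; M̄R̄ = 18.4000 / 11 = 1.6727
LCL = X̄ − 3·M̄R̄/d₂ = 72.9833 − 3 × 1.6727 / 1.128 = 68.5346

68.53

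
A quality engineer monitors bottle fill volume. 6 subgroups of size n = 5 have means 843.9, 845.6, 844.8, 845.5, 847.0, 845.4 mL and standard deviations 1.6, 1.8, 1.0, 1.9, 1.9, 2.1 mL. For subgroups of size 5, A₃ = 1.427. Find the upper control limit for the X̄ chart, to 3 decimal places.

847.816

X̄̄ = (843.9 + 845.6 + 844.8 + 845.5 + 847.0 + 845.4) / 6 = 845.3667
s̄ = (1.6 + 1.8 + 1.0 + 1.9 + 1.9 + 2.1) / 6 = 1.7167
UCL = X̄̄ + A₃·s̄ = 845.3667 + 1.427 × 1.7167 = 847.8164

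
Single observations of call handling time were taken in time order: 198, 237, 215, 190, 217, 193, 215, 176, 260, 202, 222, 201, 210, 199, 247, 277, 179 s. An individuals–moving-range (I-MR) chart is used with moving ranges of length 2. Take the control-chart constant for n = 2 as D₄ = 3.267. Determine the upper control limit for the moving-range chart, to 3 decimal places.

117.816

Moving ranges: 39, 22, 25, 27, 24, 22, 39, 84, 58, 20, 21, 9, 11, 48, 30, 98; M̄R̄ = 577.0000 / 16 = 36.0625
UCL_MR = D₄·M̄R̄ = 3.267 × 36.0625 = 117.8162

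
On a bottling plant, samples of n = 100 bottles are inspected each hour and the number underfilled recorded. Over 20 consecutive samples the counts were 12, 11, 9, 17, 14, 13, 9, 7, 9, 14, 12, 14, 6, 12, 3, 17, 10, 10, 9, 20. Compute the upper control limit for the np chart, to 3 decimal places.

20.934

p̄ = Σdᵢ / (k·n) = 228 / (20 × 100) = 0.11400
UCL = np̄ + 3·√(np̄(1−p̄)) = 11.4000 + 3 × √(11.4000×0.88600) = 11.4000 + 3 × 3.1781 = 20.9343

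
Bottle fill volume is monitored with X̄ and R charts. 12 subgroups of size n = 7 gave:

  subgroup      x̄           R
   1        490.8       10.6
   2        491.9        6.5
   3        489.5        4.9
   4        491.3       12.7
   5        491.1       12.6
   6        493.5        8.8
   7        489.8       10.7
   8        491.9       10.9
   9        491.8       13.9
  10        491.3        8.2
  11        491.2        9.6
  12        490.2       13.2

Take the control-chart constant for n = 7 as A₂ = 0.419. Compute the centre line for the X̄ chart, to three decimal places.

X̄̄ = (490.8 + 491.9 + 489.5 + 491.3 + 491.1 + 493.5 + 489.8 + 491.9 + 491.8 + 491.3 + 491.2 + 490.2) / 12 = 5894.3000 / 12 = 491.1917
CL = X̄̄ = 491.1917

491.192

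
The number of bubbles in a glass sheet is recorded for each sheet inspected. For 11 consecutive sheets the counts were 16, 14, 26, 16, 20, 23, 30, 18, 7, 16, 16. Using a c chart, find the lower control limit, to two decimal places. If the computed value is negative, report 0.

c̄ = (16 + 14 + 26 + 16 + 20 + 23 + 30 + 18 + 7 + 16 + 16) / 11 = 202 / 11 = 18.3636
LCL = c̄ − 3√c̄ = 18.3636 − 3 × 4.2853 = 5.5078

5.51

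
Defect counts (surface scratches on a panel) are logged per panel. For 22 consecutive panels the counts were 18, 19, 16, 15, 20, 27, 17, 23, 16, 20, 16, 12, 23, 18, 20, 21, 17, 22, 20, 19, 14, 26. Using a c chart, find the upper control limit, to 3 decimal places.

c̄ = (18 + 19 + 16 + 15 + 20 + 27 + 17 + 23 + 16 + 20 + 16 + 12 + 23 + 18 + 20 + 21 + 17 + 22 + 20 + 19 + 14 + 26) / 22 = 419 / 22 = 19.0455
UCL = c̄ + 3√c̄ = 19.0455 + 3 × √19.0455 = 19.0455 + 3 × 4.3641 = 32.1378

32.138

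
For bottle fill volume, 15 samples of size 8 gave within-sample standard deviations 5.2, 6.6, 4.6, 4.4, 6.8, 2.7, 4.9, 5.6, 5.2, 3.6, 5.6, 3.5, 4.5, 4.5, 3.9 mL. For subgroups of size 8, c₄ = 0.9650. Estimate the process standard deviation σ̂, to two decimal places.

4.95

s̄ = (5.2 + 6.6 + 4.6 + 4.4 + 6.8 + 2.7 + 4.9 + 5.6 + 5.2 + 3.6 + 5.6 + 3.5 + 4.5 + 4.5 + 3.9) / 15 = 4.7733
σ̂ = s̄ / c₄ = 4.7733 / 0.9650 = 4.9465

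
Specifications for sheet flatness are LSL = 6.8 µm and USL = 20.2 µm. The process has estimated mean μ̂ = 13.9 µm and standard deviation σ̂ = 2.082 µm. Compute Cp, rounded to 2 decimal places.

Cp = (USL − LSL) / (6σ̂) = (20.2 − 6.8) / (6 × 2.082) = 13.4000 / 12.4920 = 1.0727

1.07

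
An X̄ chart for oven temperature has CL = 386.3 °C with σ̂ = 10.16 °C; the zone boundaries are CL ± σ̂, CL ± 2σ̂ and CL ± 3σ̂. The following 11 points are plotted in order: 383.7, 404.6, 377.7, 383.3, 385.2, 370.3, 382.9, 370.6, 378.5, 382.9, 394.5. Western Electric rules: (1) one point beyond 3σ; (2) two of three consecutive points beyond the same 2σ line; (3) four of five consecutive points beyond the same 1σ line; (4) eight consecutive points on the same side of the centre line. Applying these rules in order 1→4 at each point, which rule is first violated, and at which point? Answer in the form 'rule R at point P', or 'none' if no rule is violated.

rule 4 at point 10

Zone of each point (C = within 1σ̂, B = 1σ̂–2σ̂, A = 2σ̂–3σ̂, * = beyond 3σ̂; sign = side of CL): 1:-C, 2:+B, 3:-C, 4:-C, 5:-C, 6:-B, 7:-C, 8:-B, 9:-C, 10:-C, 11:+C
Rule 4 (eight consecutive points on the same side of the centre line) is satisfied at point 10.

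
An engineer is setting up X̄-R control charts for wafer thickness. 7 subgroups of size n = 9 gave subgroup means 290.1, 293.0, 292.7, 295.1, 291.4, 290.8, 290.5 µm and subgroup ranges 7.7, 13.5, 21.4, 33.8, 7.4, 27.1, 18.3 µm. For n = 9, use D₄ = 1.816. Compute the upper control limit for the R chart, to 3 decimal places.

33.518

R̄ = (7.7 + 13.5 + 21.4 + 33.8 + 7.4 + 27.1 + 18.3) / 7 = 129.2000 / 7 = 18.4571
UCL_R = D₄·R̄ = 1.816 × 18.4571 = 33.5182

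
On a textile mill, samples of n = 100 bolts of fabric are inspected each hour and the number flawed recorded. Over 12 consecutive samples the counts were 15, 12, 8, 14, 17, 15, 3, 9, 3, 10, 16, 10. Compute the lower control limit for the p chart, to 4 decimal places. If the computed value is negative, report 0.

0.0161

p̄ = Σdᵢ / (k·n) = 132 / (12 × 100) = 0.11000
LCL = p̄ − 3·√(p̄(1−p̄)/n) = 0.11000 − 3 × 0.03129 = 0.01613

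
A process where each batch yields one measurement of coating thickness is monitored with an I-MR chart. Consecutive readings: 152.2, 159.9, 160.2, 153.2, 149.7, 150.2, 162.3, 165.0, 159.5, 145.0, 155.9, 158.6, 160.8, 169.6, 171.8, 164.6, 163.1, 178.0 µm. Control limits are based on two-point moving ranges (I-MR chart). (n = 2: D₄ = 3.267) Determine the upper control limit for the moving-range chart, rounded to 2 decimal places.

20.02

Moving ranges: 7.7, 0.3, 7.0, 3.5, 0.5, 12.1, 2.7, 5.5, 14.5, 10.9, 2.7, 2.2, 8.8, 2.2, 7.2, 1.5, 14.9; M̄R̄ = 104.2000 / 17 = 6.1294
UCL_MR = D₄·M̄R̄ = 3.267 × 6.1294 = 20.0248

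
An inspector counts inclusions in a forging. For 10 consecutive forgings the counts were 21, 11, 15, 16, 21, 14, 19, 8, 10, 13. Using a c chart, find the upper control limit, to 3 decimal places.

c̄ = (21 + 11 + 15 + 16 + 21 + 14 + 19 + 8 + 10 + 13) / 10 = 148 / 10 = 14.8000
UCL = c̄ + 3√c̄ = 14.8000 + 3 × √14.8000 = 14.8000 + 3 × 3.8471 = 26.3412

26.341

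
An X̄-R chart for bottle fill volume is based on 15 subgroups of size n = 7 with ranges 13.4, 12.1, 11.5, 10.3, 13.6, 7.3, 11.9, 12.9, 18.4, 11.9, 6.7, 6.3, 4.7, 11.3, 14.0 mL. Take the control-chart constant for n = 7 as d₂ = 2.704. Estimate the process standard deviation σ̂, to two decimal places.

4.10

R̄ = (13.4 + 12.1 + 11.5 + 10.3 + 13.6 + 7.3 + 11.9 + 12.9 + 18.4 + 11.9 + 6.7 + 6.3 + 4.7 + 11.3 + 14.0) / 15 = 11.0867
σ̂ = R̄ / d₂ = 11.0867 / 2.704 = 4.1001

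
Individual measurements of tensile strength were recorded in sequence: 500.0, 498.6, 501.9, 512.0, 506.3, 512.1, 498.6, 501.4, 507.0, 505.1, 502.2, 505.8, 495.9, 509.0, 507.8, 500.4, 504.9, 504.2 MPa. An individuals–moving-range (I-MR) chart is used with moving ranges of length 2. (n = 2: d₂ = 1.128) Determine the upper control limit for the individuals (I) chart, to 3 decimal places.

518.679

X̄ = (500.0 + 498.6 + 501.9 + 512.0 + 506.3 + 512.1 + 498.6 + 501.4 + 507.0 + 505.1 + 502.2 + 505.8 + 495.9 + 509.0 + 507.8 + 500.4 + 504.9 + 504.2) / 18 = 504.0667
Moving ranges: 1.4, 3.3, 10.1, 5.7, 5.8, 13.5, 2.8, 5.6, 1.9, 2.9, 3.6, 9.9, 13.1, 1.2, 7.4, 4.5, 0.7; M̄R̄ = 93.4000 / 17 = 5.4941
UCL = X̄ + 3·M̄R̄/d₂ = 504.0667 + 3 × 5.4941 / 1.128 = 518.6787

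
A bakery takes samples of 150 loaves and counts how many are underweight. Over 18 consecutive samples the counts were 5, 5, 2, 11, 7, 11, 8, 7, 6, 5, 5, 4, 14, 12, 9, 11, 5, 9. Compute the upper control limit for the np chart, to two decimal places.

15.59

p̄ = Σdᵢ / (k·n) = 136 / (18 × 150) = 0.05037
UCL = np̄ + 3·√(np̄(1−p̄)) = 7.5556 + 3 × √(7.5556×0.94963) = 7.5556 + 3 × 2.6786 = 15.5914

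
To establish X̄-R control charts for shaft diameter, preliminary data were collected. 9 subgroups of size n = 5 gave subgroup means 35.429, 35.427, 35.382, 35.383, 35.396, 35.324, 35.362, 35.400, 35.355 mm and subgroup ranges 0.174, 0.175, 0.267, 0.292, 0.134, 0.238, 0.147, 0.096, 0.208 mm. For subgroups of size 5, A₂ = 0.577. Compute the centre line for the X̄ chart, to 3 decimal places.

X̄̄ = (35.429 + 35.427 + 35.382 + 35.383 + 35.396 + 35.324 + 35.362 + 35.400 + 35.355) / 9 = 318.4580 / 9 = 35.3842
CL = X̄̄ = 35.3842

35.384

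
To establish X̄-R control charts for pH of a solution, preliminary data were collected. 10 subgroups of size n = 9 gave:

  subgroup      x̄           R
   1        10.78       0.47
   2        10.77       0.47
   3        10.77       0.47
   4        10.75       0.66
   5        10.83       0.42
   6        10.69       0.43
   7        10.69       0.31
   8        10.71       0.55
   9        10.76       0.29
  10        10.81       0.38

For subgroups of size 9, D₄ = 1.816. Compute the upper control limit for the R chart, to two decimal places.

0.81

R̄ = (0.47 + 0.47 + 0.47 + 0.66 + 0.42 + 0.43 + 0.31 + 0.55 + 0.29 + 0.38) / 10 = 4.4500 / 10 = 0.4450
UCL_R = D₄·R̄ = 1.816 × 0.4450 = 0.8081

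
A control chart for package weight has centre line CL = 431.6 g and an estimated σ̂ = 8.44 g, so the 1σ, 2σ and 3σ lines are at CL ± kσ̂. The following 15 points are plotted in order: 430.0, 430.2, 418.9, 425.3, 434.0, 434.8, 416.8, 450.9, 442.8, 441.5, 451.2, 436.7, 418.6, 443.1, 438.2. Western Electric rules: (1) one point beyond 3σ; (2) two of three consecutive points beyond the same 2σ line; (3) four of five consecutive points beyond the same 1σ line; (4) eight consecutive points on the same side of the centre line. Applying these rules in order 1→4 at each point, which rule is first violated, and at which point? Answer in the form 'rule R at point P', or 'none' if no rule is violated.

Zone of each point (C = within 1σ̂, B = 1σ̂–2σ̂, A = 2σ̂–3σ̂, * = beyond 3σ̂; sign = side of CL): 1:-C, 2:-C, 3:-B, 4:-C, 5:+C, 6:+C, 7:-B, 8:+A, 9:+B, 10:+B, 11:+A, 12:+C, 13:-B, 14:+B, 15:+C
Rule 3 (four of five consecutive points beyond the same 1σ limit) is satisfied at point 11.

rule 3 at point 11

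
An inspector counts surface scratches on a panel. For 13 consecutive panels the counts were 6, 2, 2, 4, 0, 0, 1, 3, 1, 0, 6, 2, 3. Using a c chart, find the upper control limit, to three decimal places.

c̄ = (6 + 2 + 2 + 4 + 0 + 0 + 1 + 3 + 1 + 0 + 6 + 2 + 3) / 13 = 30 / 13 = 2.3077
UCL = c̄ + 3√c̄ = 2.3077 + 3 × √2.3077 = 2.3077 + 3 × 1.5191 = 6.8650

6.865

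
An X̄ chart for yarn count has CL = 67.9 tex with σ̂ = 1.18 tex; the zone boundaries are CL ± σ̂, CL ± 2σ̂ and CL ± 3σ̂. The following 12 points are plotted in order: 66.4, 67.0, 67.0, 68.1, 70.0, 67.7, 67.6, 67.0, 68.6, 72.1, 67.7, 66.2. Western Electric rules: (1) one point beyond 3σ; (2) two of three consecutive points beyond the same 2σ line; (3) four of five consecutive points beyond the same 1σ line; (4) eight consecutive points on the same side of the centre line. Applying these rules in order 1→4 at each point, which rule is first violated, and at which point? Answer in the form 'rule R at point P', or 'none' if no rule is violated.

rule 1 at point 10

Zone of each point (C = within 1σ̂, B = 1σ̂–2σ̂, A = 2σ̂–3σ̂, * = beyond 3σ̂; sign = side of CL): 1:-B, 2:-C, 3:-C, 4:+C, 5:+B, 6:-C, 7:-C, 8:-C, 9:+C, 10:+*, 11:-C, 12:-B
Rule 1 (one point beyond the 3σ limits) is satisfied at point 10.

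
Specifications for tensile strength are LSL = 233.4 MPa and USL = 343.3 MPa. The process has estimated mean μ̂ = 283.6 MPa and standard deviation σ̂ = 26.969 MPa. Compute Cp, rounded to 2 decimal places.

0.68

Cp = (USL − LSL) / (6σ̂) = (343.3 − 233.4) / (6 × 26.969) = 109.9000 / 161.8140 = 0.6792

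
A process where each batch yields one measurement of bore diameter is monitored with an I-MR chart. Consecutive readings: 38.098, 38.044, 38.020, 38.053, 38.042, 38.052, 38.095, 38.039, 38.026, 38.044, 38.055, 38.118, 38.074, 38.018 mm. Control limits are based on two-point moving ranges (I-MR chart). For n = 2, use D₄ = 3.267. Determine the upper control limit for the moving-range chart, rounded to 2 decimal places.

0.11

Moving ranges: 0.054, 0.024, 0.033, 0.011, 0.010, 0.043, 0.056, 0.013, 0.018, 0.011, 0.063, 0.044, 0.056; M̄R̄ = 0.4360 / 13 = 0.0335
UCL_MR = D₄·M̄R̄ = 3.267 × 0.0335 = 0.1096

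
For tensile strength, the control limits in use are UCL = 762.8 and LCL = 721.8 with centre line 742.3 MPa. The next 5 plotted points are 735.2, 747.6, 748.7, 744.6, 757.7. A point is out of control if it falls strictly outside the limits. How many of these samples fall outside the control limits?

0

All 5 points lie within [721.8, 762.8].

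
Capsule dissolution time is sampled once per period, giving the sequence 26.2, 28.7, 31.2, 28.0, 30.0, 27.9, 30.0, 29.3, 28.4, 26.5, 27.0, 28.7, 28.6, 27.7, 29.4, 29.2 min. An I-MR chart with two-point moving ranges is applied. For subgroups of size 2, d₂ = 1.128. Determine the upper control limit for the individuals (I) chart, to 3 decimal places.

X̄ = (26.2 + 28.7 + 31.2 + 28.0 + 30.0 + 27.9 + 30.0 + 29.3 + 28.4 + 26.5 + 27.0 + 28.7 + 28.6 + 27.7 + 29.4 + 29.2) / 16 = 28.5500
Moving ranges: 2.5, 2.5, 3.2, 2.0, 2.1, 2.1, 0.7, 0.9, 1.9, 0.5, 1.7, 0.1, 0.9, 1.7, 0.2; M̄R̄ = 23.0000 / 15 = 1.5333
UCL = X̄ + 3·M̄R̄/d₂ = 28.5500 + 3 × 1.5333 / 1.128 = 32.6280

32.628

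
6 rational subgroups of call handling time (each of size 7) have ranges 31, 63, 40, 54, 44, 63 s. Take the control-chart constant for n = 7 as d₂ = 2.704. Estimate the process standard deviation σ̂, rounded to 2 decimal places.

R̄ = (31 + 63 + 40 + 54 + 44 + 63) / 6 = 49.1667
σ̂ = R̄ / d₂ = 49.1667 / 2.704 = 18.1829

18.18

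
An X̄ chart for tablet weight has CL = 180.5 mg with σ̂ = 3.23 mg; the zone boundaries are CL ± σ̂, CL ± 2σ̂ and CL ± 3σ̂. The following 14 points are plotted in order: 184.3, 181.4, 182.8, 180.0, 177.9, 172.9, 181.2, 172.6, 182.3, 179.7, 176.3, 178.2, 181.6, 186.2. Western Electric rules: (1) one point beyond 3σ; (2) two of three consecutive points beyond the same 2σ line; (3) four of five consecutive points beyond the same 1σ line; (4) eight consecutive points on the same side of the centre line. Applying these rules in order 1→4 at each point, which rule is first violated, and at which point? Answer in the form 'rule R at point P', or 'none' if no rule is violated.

Zone of each point (C = within 1σ̂, B = 1σ̂–2σ̂, A = 2σ̂–3σ̂, * = beyond 3σ̂; sign = side of CL): 1:+B, 2:+C, 3:+C, 4:-C, 5:-C, 6:-A, 7:+C, 8:-A, 9:+C, 10:-C, 11:-B, 12:-C, 13:+C, 14:+B
Rule 2 (two of three consecutive points beyond the same 2σ limit) is satisfied at point 8.

rule 2 at point 8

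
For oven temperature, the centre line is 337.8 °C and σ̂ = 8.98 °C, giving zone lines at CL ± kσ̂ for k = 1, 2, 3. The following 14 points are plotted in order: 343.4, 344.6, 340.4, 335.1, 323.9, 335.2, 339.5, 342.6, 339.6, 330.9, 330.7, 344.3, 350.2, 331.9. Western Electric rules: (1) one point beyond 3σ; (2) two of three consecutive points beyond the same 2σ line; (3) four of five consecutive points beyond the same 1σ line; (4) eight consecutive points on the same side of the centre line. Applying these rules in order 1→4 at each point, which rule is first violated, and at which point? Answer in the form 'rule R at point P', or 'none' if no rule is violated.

none

Zone of each point (C = within 1σ̂, B = 1σ̂–2σ̂, A = 2σ̂–3σ̂, * = beyond 3σ̂; sign = side of CL): 1:+C, 2:+C, 3:+C, 4:-C, 5:-B, 6:-C, 7:+C, 8:+C, 9:+C, 10:-C, 11:-C, 12:+C, 13:+B, 14:-C
No rule fires across all 14 points.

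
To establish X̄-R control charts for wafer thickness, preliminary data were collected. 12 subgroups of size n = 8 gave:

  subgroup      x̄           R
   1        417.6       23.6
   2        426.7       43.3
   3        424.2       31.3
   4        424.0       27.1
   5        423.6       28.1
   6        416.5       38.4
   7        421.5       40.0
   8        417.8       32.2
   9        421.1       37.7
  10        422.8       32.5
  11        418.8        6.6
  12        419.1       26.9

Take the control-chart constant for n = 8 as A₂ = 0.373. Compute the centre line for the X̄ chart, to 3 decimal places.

X̄̄ = (417.6 + 426.7 + 424.2 + 424.0 + 423.6 + 416.5 + 421.5 + 417.8 + 421.1 + 422.8 + 418.8 + 419.1) / 12 = 5053.7000 / 12 = 421.1417
CL = X̄̄ = 421.1417

421.142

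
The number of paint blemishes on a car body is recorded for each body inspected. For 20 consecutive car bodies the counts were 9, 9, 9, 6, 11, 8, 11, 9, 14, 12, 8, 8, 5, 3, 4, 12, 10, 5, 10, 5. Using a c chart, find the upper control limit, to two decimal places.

17.09

c̄ = (9 + 9 + 9 + 6 + 11 + 8 + 11 + 9 + 14 + 12 + 8 + 8 + 5 + 3 + 4 + 12 + 10 + 5 + 10 + 5) / 20 = 168 / 20 = 8.4000
UCL = c̄ + 3√c̄ = 8.4000 + 3 × √8.4000 = 8.4000 + 3 × 2.8983 = 17.0948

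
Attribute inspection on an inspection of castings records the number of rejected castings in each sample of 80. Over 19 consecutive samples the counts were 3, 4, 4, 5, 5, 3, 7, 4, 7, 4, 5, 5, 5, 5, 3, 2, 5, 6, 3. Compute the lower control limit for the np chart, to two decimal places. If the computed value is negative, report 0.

0.00

p̄ = Σdᵢ / (k·n) = 85 / (19 × 80) = 0.05592
LCL = np̄ − 3·√(np̄(1−p̄)) = 4.4737 − 3 × 2.0551 = -1.6917 → 0 (negative, so LCL = 0)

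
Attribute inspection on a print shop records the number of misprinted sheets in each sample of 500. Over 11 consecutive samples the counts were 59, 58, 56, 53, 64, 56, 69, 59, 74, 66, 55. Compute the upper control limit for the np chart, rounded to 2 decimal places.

p̄ = Σdᵢ / (k·n) = 669 / (11 × 500) = 0.12164
UCL = np̄ + 3·√(np̄(1−p̄)) = 60.8182 + 3 × √(60.8182×0.87836) = 60.8182 + 3 × 7.3089 = 82.7450

82.74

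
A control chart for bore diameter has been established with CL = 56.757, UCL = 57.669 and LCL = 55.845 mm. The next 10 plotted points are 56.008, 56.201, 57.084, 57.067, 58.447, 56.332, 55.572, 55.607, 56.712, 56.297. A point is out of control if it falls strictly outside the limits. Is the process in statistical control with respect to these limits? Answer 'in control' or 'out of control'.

Compare each point to [55.845, 57.669]: sample 5 = 58.447 > UCL; sample 7 = 55.572 < LCL; sample 8 = 55.607 < LCL.

out of control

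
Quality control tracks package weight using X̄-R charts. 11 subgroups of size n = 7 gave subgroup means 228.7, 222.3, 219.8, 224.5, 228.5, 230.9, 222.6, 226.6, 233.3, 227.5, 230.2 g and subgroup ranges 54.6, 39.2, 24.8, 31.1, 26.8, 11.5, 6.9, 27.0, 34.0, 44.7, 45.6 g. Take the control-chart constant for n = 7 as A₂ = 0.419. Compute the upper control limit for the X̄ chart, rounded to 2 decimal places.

240.00

X̄̄ = (228.7 + 222.3 + 219.8 + 224.5 + 228.5 + 230.9 + 222.6 + 226.6 + 233.3 + 227.5 + 230.2) / 11 = 2494.9000 / 11 = 226.8091
R̄ = (54.6 + 39.2 + 24.8 + 31.1 + 26.8 + 11.5 + 6.9 + 27.0 + 34.0 + 44.7 + 45.6) / 11 = 346.2000 / 11 = 31.4727
UCL = X̄̄ + A₂·R̄ = 226.8091 + 0.419 × 31.4727 = 239.9962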